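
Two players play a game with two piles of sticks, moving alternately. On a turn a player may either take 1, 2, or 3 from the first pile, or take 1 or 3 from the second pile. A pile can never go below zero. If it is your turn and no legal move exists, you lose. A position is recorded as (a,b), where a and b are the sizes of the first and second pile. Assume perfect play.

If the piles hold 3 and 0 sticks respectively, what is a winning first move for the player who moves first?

Move to (0,0).

Work bottom-up. With no move the player to move loses. Otherwise the position is W if at least one move leads to an L position for the opponent, and L if every move leads to a W.
No move ever increases a pile, so every position that can arise here has a ≤ 3 and b ≤ 0; it is enough to label the cells with 0 ≤ a ≤ 3 and 0 ≤ b ≤ 0.
Every move lowers a or b (never raises either), so fill the grid row by row in increasing a, and left to right within a row: each cell's successors are then already labelled.
      b=0
a=0:    L
a=1:    W
a=2:    W
a=3:    W
Cells with no legal move (terminal, hence L): (0,0).
Every other cell has at least one move into one of the L cells above, so it is W.
From (3,0), the L positions reachable in one move are: (0,0).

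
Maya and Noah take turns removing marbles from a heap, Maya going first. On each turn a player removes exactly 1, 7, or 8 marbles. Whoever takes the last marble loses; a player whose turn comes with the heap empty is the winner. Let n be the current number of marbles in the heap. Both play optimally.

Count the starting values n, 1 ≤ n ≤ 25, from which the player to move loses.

Label each position W (a win for the player to move) or L (a loss). A position with no legal move is W; any other position is W exactly when some move reaches an L, and L when every move reaches a W.
n=0: no move; the opponent has just taken the last marble and therefore loses → W
n=1: L (sole option 0(W) is W)
n=2: W (go to 1, an L position)
n=3: L (sole option 2(W) is W)
n=4: W (go to 3, an L position)
n=5: L (sole option 4(W) is W)
n=6: W (go to 5, an L position)
n=7: L (options 6(W), 0(W) are all W)
n=8: W (go to 7, an L position)
n=9: W (go to 1, an L position)
n=10: W (go to 3, an L position)
n=11: W (go to 3, an L position)
n=12: W (go to 5, an L position)
n=13: W (go to 5, an L position)
n=14: W (go to 7, an L position)
n=15: W (go to 7, an L position)
n=16: L (options 15(W), 9(W), 8(W) are all W)
n=17: W (go to 16, an L position)
n=18: L (options 17(W), 11(W), 10(W) are all W)
n=19: W (go to 18, an L position)
n=20: L (options 19(W), 13(W), 12(W) are all W)
n=21: W (go to 20, an L position)
n=22: L (options 21(W), 15(W), 14(W) are all W)
n=23: W (go to 22, an L position)
n=24: W (go to 16, an L position)
n=25: W (go to 18, an L position)
L entries with 1 ≤ n ≤ 25 (the range starts at n=1): n = 1, 3, 5, 7, 16, 18, 20, 22; that makes 8.

8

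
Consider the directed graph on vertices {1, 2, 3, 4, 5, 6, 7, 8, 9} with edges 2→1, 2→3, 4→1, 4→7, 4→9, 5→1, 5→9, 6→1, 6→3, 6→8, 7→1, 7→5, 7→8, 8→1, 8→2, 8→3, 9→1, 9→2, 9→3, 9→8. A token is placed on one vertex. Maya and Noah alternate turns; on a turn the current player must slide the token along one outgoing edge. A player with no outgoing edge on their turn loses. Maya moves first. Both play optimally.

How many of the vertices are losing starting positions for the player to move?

2

Positions with no move are L. A position that does have a move is losing for the player to move precisely when every available move leads to a winning position for the opponent. Fill in the labels:
Every edge goes from a vertex to one that appears earlier in the order 3, 1, 2, 8, 9, 6, 5, 7, 4, so processing vertices in that order labels each vertex after all of its successors.
3: no outgoing edge → L
1: no outgoing edge → L
2: can move to 1, which is L ⇒ W
8: can move to 1, which is L ⇒ W
9: can move to 1, which is L ⇒ W
6: can move to 1, which is L ⇒ W
5: can move to 1, which is L ⇒ W
7: can move to 1, which is L ⇒ W
4: can move to 1, which is L ⇒ W
The L vertices are 1, 3; that is 2 in all.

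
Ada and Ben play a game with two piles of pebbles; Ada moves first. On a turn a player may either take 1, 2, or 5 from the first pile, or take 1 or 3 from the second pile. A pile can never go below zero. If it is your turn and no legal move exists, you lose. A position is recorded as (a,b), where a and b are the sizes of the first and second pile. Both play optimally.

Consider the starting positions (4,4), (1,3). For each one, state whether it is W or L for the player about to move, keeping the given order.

(4,4): W, (1,3): L

Build the W/L table. Terminal = L. A non-terminal position is W if it has a move to some L; otherwise it is L.
No move ever increases a pile, so every position that can arise here has a ≤ 4 and b ≤ 4; it is enough to label the cells with 0 ≤ a ≤ 4 and 0 ≤ b ≤ 4.
Every move lowers a or b (never raises either), so fill the grid row by row in increasing a, and left to right within a row: each cell's successors are then already labelled.
      b=0  b=1  b=2  b=3  b=4
a=0:    L    W    L    W    L
a=1:    W    L    W    L    W
a=2:    W    W    W    W    W
a=3:    L    W    L    W    L
a=4:    W    L    W    L    W
Cells with no legal move (terminal, hence L): (0,0).
The remaining L cells, each justified by listing all of its moves:
(0,2): L (sole option (0,1)(W) is W)
(0,4): L (options (0,3)(W), (0,1)(W) are all W)
(1,1): L (options (0,1)(W), (1,0)(W) are all W)
(1,3): L (options (0,3)(W), (1,2)(W), (1,0)(W) are all W)
(3,0): L (options (2,0)(W), (1,0)(W) are all W)
(3,2): L (options (2,2)(W), (1,2)(W), (3,1)(W) are all W)
(3,4): L (options (2,4)(W), (1,4)(W), (3,3)(W), (3,1)(W) are all W)
(4,1): L (options (3,1)(W), (2,1)(W), (4,0)(W) are all W)
(4,3): L (options (3,3)(W), (2,3)(W), (4,2)(W), (4,0)(W) are all W)
Every other cell has at least one move into one of the L cells above, so it is W.
(4,4): the move to (3,4) reaches an L cell, so W
(1,3): one of the L cells justified above, so L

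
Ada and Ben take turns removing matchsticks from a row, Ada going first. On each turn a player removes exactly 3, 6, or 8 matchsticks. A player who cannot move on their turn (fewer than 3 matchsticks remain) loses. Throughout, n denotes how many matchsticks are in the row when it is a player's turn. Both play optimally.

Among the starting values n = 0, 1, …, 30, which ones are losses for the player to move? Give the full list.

0, 1, 2, 11, 12, 13, 22, 23, 24

Build the W/L table. Terminal = L. A non-terminal position is W if it has a move to some L; otherwise it is L.
n=0: no move → L
n=1: no move → L
n=2: no move → L
n=3: →0(L), so W
n=4: →1(L), so W
n=5: →2(L), so W
n=6: →0(L), so W
n=7: →1(L), so W
n=8: →2(L), so W
n=9: →1(L), so W
n=10: →2(L), so W
n=11: →8(W), 5(W), 3(W) — all W, so L
n=12: →9(W), 6(W), 4(W) — all W, so L
n=13: →10(W), 7(W), 5(W) — all W, so L
n=14: →11(L), so W
n=15: →12(L), so W
n=16: →13(L), so W
n=17: →11(L), so W
n=18: →12(L), so W
n=19: →13(L), so W
n=20: →12(L), so W
n=21: →13(L), so W
n=22: →19(W), 16(W), 14(W) — all W, so L
n=23: →20(W), 17(W), 15(W) — all W, so L
n=24: →21(W), 18(W), 16(W) — all W, so L
n=25: →22(L), so W
n=26: →23(L), so W
n=27: →24(L), so W
n=28: →22(L), so W
n=29: →23(L), so W
n=30: →24(L), so W
Reading off the rows marked L gives the requested list; there are 9 such values of n.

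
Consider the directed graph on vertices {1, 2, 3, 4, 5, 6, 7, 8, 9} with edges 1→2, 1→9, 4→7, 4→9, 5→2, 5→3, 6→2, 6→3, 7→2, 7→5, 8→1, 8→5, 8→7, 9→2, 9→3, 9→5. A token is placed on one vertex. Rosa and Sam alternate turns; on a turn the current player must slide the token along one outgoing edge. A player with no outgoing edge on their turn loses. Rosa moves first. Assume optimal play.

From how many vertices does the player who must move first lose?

Label each position W (a win for the player to move) or L (a loss). A position with no legal move is L; any other position is W exactly when some move reaches an L, and L when every move reaches a W.
Every edge goes from a vertex to one that appears earlier in the order 2, 3, 5, 9, 7, 1, 8, 4, 6, so processing vertices in that order labels each vertex after all of its successors.
2: no outgoing edge → L
3: no outgoing edge → L
5: reaches L-position 3 → W
9: reaches L-position 3 → W
7: reaches L-position 2 → W
1: reaches L-position 2 → W
8: only reaches 1(W), 7(W), 5(W), all W → L
4: only reaches 7(W), 9(W), all W → L
6: reaches L-position 3 → W
The L vertices are 2, 3, 4, 8; that is 4 in all.

4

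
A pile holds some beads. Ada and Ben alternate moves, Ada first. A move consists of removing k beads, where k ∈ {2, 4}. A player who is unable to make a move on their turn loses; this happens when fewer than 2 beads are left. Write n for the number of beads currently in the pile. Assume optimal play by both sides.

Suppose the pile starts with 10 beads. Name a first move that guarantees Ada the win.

Remove 4, leaving 6.

Positions with no move are L. A position that does have a move is losing for the player to move precisely when every available move leads to a winning position for the opponent. Fill in the labels:
n=0: no move → L
n=1: no move → L
n=2: →0(L), so W
n=3: →1(L), so W
n=4: →0(L), so W
n=5: →1(L), so W
n=6: →4(W), 2(W) — all W, so L
n=7: →5(W), 3(W) — all W, so L
n=8: →6(L), so W
n=9: →7(L), so W
n=10: →6(L), so W
From 10, the L positions reachable in one move are: 6.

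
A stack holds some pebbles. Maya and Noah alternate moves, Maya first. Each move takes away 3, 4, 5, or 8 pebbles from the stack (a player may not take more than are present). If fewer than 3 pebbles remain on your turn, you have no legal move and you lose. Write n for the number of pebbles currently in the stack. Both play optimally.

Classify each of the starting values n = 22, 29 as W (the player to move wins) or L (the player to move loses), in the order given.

22: L, 29: W

Build the W/L table. Terminal = L. A non-terminal position is W if it has a move to some L; otherwise it is L.
n=0: no move → L
n=1: no move → L
n=2: no move → L
n=3: W (go to 0, an L position)
n=4: W (go to 1, an L position)
n=5: W (go to 2, an L position)
n=6: W (go to 2, an L position)
n=7: W (go to 2, an L position)
n=8: W (go to 0, an L position)
n=9: W (go to 1, an L position)
n=10: W (go to 2, an L position)
n=11: L (options 8(W), 7(W), 6(W), 3(W) are all W)
n=12: L (options 9(W), 8(W), 7(W), 4(W) are all W)
n=13: L (options 10(W), 9(W), 8(W), 5(W) are all W)
n=14: W (go to 11, an L position)
n=15: W (go to 12, an L position)
n=16: W (go to 13, an L position)
n=17: W (go to 13, an L position)
n=18: W (go to 13, an L position)
n=19: W (go to 11, an L position)
n=20: W (go to 12, an L position)
n=21: W (go to 13, an L position)
n=22: L (options 19(W), 18(W), 17(W), 14(W) are all W)
n=23: L (options 20(W), 19(W), 18(W), 15(W) are all W)
n=24: L (options 21(W), 20(W), 19(W), 16(W) are all W)
n=25: W (go to 22, an L position)
n=26: W (go to 23, an L position)
n=27: W (go to 24, an L position)
n=28: W (go to 24, an L position)
n=29: W (go to 24, an L position)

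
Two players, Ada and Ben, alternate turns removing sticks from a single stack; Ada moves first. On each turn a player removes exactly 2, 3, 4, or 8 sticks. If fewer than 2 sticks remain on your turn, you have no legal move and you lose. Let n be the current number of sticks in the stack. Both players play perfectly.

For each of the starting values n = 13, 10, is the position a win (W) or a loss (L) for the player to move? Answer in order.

13: L, 10: W

Use the standard recursion: the mover loses at a terminal position; elsewhere, the mover wins exactly when some move hands the opponent an L position.
n=0: no move → L
n=1: no move → L
n=2: reaches L-position 0 → W
n=3: reaches L-position 1 → W
n=4: reaches L-position 1 → W
n=5: reaches L-position 1 → W
n=6: only reaches 4(W), 3(W), 2(W), all W → L
n=7: only reaches 5(W), 4(W), 3(W), all W → L
n=8: reaches L-position 6 → W
n=9: reaches L-position 7 → W
n=10: reaches L-position 7 → W
n=11: reaches L-position 7 → W
n=12: only reaches 10(W), 9(W), 8(W), 4(W), all W → L
n=13: only reaches 11(W), 10(W), 9(W), 5(W), all W → L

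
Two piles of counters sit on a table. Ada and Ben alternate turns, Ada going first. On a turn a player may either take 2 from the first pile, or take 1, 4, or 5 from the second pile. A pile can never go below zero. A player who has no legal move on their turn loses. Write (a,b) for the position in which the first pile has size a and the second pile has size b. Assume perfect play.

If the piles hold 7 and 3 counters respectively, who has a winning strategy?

Work bottom-up. With no move the player to move loses. Otherwise the position is W if at least one move leads to an L position for the opponent, and L if every move leads to a W.
No move ever increases a pile, so every position that can arise here has a ≤ 7 and b ≤ 3; it is enough to label the cells with 0 ≤ a ≤ 7 and 0 ≤ b ≤ 3.
Every move lowers a or b (never raises either), so fill the grid row by row in increasing a, and left to right within a row: each cell's successors are then already labelled.
      b=0  b=1  b=2  b=3
a=0:    L    W    L    W
a=1:    L    W    L    W
a=2:    W    L    W    L
a=3:    W    L    W    L
a=4:    L    W    L    W
a=5:    L    W    L    W
a=6:    W    L    W    L
a=7:    W    L    W    L
Cells with no legal move (terminal, hence L): (0,0), (1,0).
The remaining L cells, each justified by listing all of its moves:
(0,2): L (sole option (0,1)(W) is W)
(1,2): L (sole option (1,1)(W) is W)
(2,1): L (options (0,1)(W), (2,0)(W) are all W)
(2,3): L (options (0,3)(W), (2,2)(W) are all W)
(3,1): L (options (1,1)(W), (3,0)(W) are all W)
(3,3): L (options (1,3)(W), (3,2)(W) are all W)
(4,0): L (sole option (2,0)(W) is W)
(4,2): L (options (2,2)(W), (4,1)(W) are all W)
(5,0): L (sole option (3,0)(W) is W)
(5,2): L (options (3,2)(W), (5,1)(W) are all W)
(6,1): L (options (4,1)(W), (6,0)(W) are all W)
(6,3): L (options (4,3)(W), (6,2)(W) are all W)
(7,1): L (options (5,1)(W), (7,0)(W) are all W)
(7,3): L (options (5,3)(W), (7,2)(W) are all W)
Every other cell has at least one move into one of the L cells above, so it is W.
The starting position (7,3) is L: whatever Ada does, the opponent receives a W position.

Ben wins.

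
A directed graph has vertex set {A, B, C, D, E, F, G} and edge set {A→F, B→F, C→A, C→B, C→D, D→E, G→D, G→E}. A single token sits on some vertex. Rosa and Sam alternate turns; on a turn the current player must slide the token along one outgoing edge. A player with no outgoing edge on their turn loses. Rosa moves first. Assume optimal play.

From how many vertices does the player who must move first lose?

3

Build the W/L table. Terminal = L. A non-terminal position is W if it has a move to some L; otherwise it is L.
Every edge goes from a vertex to one that appears earlier in the order E, F, B, D, A, C, G, so processing vertices in that order labels each vertex after all of its successors.
E: no outgoing edge → L
F: no outgoing edge → L
B: can move to F, which is L ⇒ W
D: can move to E, which is L ⇒ W
A: can move to F, which is L ⇒ W
C: moves to A(W), D(W), B(W); every one is W ⇒ L
G: can move to E, which is L ⇒ W
The L vertices are C, E, F; that is 3 in all.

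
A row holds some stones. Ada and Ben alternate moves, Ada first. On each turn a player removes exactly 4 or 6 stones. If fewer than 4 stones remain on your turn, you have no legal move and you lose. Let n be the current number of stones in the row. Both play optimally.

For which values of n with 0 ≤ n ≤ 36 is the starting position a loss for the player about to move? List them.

Label each position W (a win for the player to move) or L (a loss). A position with no legal move is L; any other position is W exactly when some move reaches an L, and L when every move reaches a W.
n=0: no move → L
n=1: no move → L
n=2: no move → L
n=3: no move → L
n=4: →0(L), so W
n=5: →1(L), so W
n=6: →2(L), so W
n=7: →3(L), so W
n=8: →2(L), so W
n=9: →3(L), so W
n=10: →6(W), 4(W) — all W, so L
n=11: →7(W), 5(W) — all W, so L
n=12: →8(W), 6(W) — all W, so L
n=13: →9(W), 7(W) — all W, so L
n=14: →10(L), so W
n=15: →11(L), so W
n=16: →12(L), so W
n=17: →13(L), so W
n=18: →12(L), so W
n=19: →13(L), so W
n=20: →16(W), 14(W) — all W, so L
n=21: →17(W), 15(W) — all W, so L
n=22: →18(W), 16(W) — all W, so L
n=23: →19(W), 17(W) — all W, so L
n=24: →20(L), so W
n=25: →21(L), so W
n=26: →22(L), so W
n=27: →23(L), so W
n=28: →22(L), so W
n=29: →23(L), so W
n=30: →26(W), 24(W) — all W, so L
n=31: →27(W), 25(W) — all W, so L
n=32: →28(W), 26(W) — all W, so L
n=33: →29(W), 27(W) — all W, so L
n=34: →30(L), so W
n=35: →31(L), so W
n=36: →32(L), so W
Reading off the rows marked L gives the requested list; there are 16 such values of n.

0, 1, 2, 3, 10, 11, 12, 13, 20, 21, 22, 23, 30, 31, 32, 33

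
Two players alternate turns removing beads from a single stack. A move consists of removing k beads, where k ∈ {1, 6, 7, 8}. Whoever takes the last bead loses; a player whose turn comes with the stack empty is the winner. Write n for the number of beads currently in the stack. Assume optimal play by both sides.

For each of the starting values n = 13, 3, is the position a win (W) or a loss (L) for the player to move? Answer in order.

Use the standard recursion: the mover wins at a terminal position; elsewhere, the mover wins exactly when some move hands the opponent an L position.
n=0: no move; the opponent has just taken the last bead and therefore loses → W
n=1: the only move is to 0(W), a W ⇒ L
n=2: can move to 1, which is L ⇒ W
n=3: the only move is to 2(W), a W ⇒ L
n=4: can move to 3, which is L ⇒ W
n=5: the only move is to 4(W), a W ⇒ L
n=6: can move to 5, which is L ⇒ W
n=7: can move to 1, which is L ⇒ W
n=8: can move to 1, which is L ⇒ W
n=9: can move to 3, which is L ⇒ W
n=10: can move to 3, which is L ⇒ W
n=11: can move to 5, which is L ⇒ W
n=12: can move to 5, which is L ⇒ W
n=13: can move to 5, which is L ⇒ W

13: W, 3: L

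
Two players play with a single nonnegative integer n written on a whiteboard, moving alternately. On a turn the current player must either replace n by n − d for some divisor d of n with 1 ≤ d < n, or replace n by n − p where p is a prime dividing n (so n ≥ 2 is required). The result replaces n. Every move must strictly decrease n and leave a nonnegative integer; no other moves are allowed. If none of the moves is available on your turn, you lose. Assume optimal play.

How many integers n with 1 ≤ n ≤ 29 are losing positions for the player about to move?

Use the standard recursion: the mover loses at a terminal position; elsewhere, the mover wins exactly when some move hands the opponent an L position.
n=0: no move → L
n=1: no move → L
n=2: →0(L), so W
n=3: →0(L), so W
n=4: →2(W), 3(W) — all W, so L
n=5: →0(L), so W
n=6: →4(L), so W
n=7: →0(L), so W
n=8: →4(L), so W
n=9: →6(W), 8(W) — all W, so L
n=10: →9(L), so W
n=11: →0(L), so W
n=12: →9(L), so W
n=13: →0(L), so W
n=14: →7(W), 12(W), 13(W) — all W, so L
n=15: →14(L), so W
n=16: →14(L), so W
n=17: →0(L), so W
n=18: →9(L), so W
n=19: →0(L), so W
n=20: →10(W), 15(W), 16(W), 18(W), 19(W) — all W, so L
n=21: →14(L), so W
n=22: →20(L), so W
n=23: →0(L), so W
n=24: →20(L), so W
n=25: →20(L), so W
n=26: →13(W), 24(W), 25(W) — all W, so L
n=27: →26(L), so W
n=28: →14(L), so W
n=29: →0(L), so W
L entries with 1 ≤ n ≤ 29 (n=0 is outside the asked range and is not counted): n = 1, 4, 9, 14, 20, 26; that makes 6.

6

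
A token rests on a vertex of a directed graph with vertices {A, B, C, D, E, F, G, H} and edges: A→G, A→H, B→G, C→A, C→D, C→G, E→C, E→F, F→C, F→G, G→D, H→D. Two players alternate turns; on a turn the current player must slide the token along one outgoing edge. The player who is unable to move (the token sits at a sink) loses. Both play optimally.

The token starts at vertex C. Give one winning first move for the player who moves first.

Move to A.

Classify positions by backward induction: terminal positions (no move available) are L. From any other position, the mover wins iff some move reaches an L.
Every edge goes from a vertex to one that appears earlier in the order D, H, G, A, C, B, F, E, so processing vertices in that order labels each vertex after all of its successors.
D: no outgoing edge → L
H: can move to D, which is L ⇒ W
G: can move to D, which is L ⇒ W
A: moves to G(W), H(W); every one is W ⇒ L
C: can move to A, which is L ⇒ W
B: the only move is to G(W), a W ⇒ L
F: moves to C(W), G(W); every one is W ⇒ L
E: can move to F, which is L ⇒ W
From C, the L positions reachable in one move are: A, D. Any move reaching one of these is winning.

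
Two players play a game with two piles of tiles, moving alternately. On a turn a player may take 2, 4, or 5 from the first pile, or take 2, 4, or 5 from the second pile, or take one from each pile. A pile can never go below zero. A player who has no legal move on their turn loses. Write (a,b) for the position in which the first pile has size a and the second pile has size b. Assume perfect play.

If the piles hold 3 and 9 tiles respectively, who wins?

The second player wins.

Compute win/loss labels from the base case upward. A position with no move is L. Any other position is W if it can reach an L in one move, else L.
No move ever increases a pile, so every position that can arise here has a ≤ 3 and b ≤ 9; it is enough to label the cells with 0 ≤ a ≤ 3 and 0 ≤ b ≤ 9.
Every move lowers a or b (never raises either), so fill the grid row by row in increasing a, and left to right within a row: each cell's successors are then already labelled.
      b=0  b=1  b=2  b=3  b=4  b=5  b=6  b=7  b=8  b=9
a=0:    L    L    W    W    W    W    W    L    L    W
a=1:    L    W    W    L    W    W    L    W    W    W
a=2:    W    W    L    L    W    W    W    W    W    L
a=3:    W    L    L    W    W    W    W    W    L    L
Cells with no legal move (terminal, hence L): (0,0), (0,1), (1,0).
The remaining L cells, each justified by listing all of its moves:
(0,7): moves to (0,5)(W), (0,3)(W), (0,2)(W); every one is W ⇒ L
(0,8): moves to (0,6)(W), (0,4)(W), (0,3)(W); every one is W ⇒ L
(1,3): moves to (1,1)(W), (0,2)(W); every one is W ⇒ L
(1,6): moves to (1,4)(W), (1,2)(W), (1,1)(W), (0,5)(W); every one is W ⇒ L
(2,2): moves to (0,2)(W), (2,0)(W), (1,1)(W); every one is W ⇒ L
(2,3): moves to (0,3)(W), (2,1)(W), (1,2)(W); every one is W ⇒ L
(2,9): moves to (0,9)(W), (2,7)(W), (2,5)(W), (2,4)(W), (1,8)(W); every one is W ⇒ L
(3,1): moves to (1,1)(W), (2,0)(W); every one is W ⇒ L
(3,2): moves to (1,2)(W), (3,0)(W), (2,1)(W); every one is W ⇒ L
(3,8): moves to (1,8)(W), (3,6)(W), (3,4)(W), (3,3)(W), (2,7)(W); every one is W ⇒ L
(3,9): moves to (1,9)(W), (3,7)(W), (3,5)(W), (3,4)(W), (2,8)(W); every one is W ⇒ L
Every other cell has at least one move into one of the L cells above, so it is W.
The starting position (3,9) is L: whatever the player to move does, the opponent receives a W position.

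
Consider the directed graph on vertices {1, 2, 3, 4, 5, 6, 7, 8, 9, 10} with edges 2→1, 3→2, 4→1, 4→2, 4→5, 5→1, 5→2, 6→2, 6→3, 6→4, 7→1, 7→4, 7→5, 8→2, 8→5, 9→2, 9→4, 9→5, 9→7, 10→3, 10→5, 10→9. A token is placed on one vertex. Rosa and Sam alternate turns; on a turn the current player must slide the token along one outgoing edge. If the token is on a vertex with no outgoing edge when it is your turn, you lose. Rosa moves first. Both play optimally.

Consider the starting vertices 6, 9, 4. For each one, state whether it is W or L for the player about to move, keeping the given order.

6: W, 9: L, 4: W

Build the W/L table. Terminal = L. A non-terminal position is W if it has a move to some L; otherwise it is L.
Every edge goes from a vertex to one that appears earlier in the order 1, 2, 5, 4, 7, 9, 3, 10, 6, 8, so processing vertices in that order labels each vertex after all of its successors.
1: no outgoing edge → L
2: →1(L), so W
5: →1(L), so W
4: →1(L), so W
7: →1(L), so W
9: →7(W), 4(W), 5(W), 2(W) — all W, so L
3: →2(W) only, which is W, so L
10: →3(L), so W
6: →3(L), so W
8: →5(W), 2(W) — all W, so L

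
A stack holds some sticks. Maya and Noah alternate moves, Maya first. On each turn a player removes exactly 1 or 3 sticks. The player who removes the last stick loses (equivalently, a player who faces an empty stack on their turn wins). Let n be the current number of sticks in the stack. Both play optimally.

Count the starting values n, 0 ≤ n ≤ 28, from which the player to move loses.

14

Use the standard recursion: the mover wins at a terminal position; elsewhere, the mover wins exactly when some move hands the opponent an L position.
n=0: no move; the opponent has just taken the last stick and therefore loses → W
n=1: →0(W) only, which is W, so L
n=2: →1(L), so W
n=3: →2(W), 0(W) — all W, so L
n=4: →3(L), so W
n=5: →4(W), 2(W) — all W, so L
n=6: →5(L), so W
n=7: →6(W), 4(W) — all W, so L
n=8: →7(L), so W
n=9: →8(W), 6(W) — all W, so L
n=10: →9(L), so W
n=11: →10(W), 8(W) — all W, so L
n=12: →11(L), so W
n=13: →12(W), 10(W) — all W, so L
n=14: →13(L), so W
n=15: →14(W), 12(W) — all W, so L
n=16: →15(L), so W
n=17: →16(W), 14(W) — all W, so L
n=18: →17(L), so W
n=19: →18(W), 16(W) — all W, so L
n=20: →19(L), so W
n=21: →20(W), 18(W) — all W, so L
n=22: →21(L), so W
n=23: →22(W), 20(W) — all W, so L
n=24: →23(L), so W
n=25: →24(W), 22(W) — all W, so L
n=26: →25(L), so W
n=27: →26(W), 24(W) — all W, so L
n=28: →27(L), so W
L entries with 0 ≤ n ≤ 28: n = 1, 3, 5, 7, 9, 11, 13, 15, 17, 19, 21, 23, 25, 27; that makes 14.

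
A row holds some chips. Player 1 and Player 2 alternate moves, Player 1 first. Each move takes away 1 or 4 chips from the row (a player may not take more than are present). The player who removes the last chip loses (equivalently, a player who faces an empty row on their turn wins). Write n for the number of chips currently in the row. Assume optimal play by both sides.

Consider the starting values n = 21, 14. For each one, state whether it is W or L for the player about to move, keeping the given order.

21: L, 14: W

Build the W/L table. Terminal = W. A non-terminal position is W if it has a move to some L; otherwise it is L.
n=0: no move; the opponent has just taken the last chip and therefore loses → W
n=1: L (sole option 0(W) is W)
n=2: W (go to 1, an L position)
n=3: L (sole option 2(W) is W)
n=4: W (go to 3, an L position)
n=5: W (go to 1, an L position)
n=6: L (options 5(W), 2(W) are all W)
n=7: W (go to 6, an L position)
n=8: L (options 7(W), 4(W) are all W)
n=9: W (go to 8, an L position)
n=10: W (go to 6, an L position)
n=11: L (options 10(W), 7(W) are all W)
n=12: W (go to 11, an L position)
n=13: L (options 12(W), 9(W) are all W)
n=14: W (go to 13, an L position)
n=15: W (go to 11, an L position)
n=16: L (options 15(W), 12(W) are all W)
n=17: W (go to 16, an L position)
n=18: L (options 17(W), 14(W) are all W)
n=19: W (go to 18, an L position)
n=20: W (go to 16, an L position)
n=21: L (options 20(W), 17(W) are all W)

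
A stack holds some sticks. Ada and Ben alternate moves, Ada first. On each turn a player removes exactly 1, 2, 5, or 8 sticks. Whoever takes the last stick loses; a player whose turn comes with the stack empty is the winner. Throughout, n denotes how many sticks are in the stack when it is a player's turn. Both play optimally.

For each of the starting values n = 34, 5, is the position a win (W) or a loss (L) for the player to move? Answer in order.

Compute win/loss labels from the base case upward. A position with no move is W. Any other position is W if it can reach an L in one move, else L.
n=0: no move; the opponent has just taken the last stick and therefore loses → W
n=1: the only move is to 0(W), a W ⇒ L
n=2: can move to 1, which is L ⇒ W
n=3: can move to 1, which is L ⇒ W
n=4: moves to 3(W), 2(W); every one is W ⇒ L
n=5: can move to 4, which is L ⇒ W
n=6: can move to 4, which is L ⇒ W
n=7: moves to 6(W), 5(W), 2(W); every one is W ⇒ L
n=8: can move to 7, which is L ⇒ W
n=9: can move to 7, which is L ⇒ W
n=10: moves to 9(W), 8(W), 5(W), 2(W); every one is W ⇒ L
n=11: can move to 10, which is L ⇒ W
n=12: can move to 10, which is L ⇒ W
n=13: moves to 12(W), 11(W), 8(W), 5(W); every one is W ⇒ L
n=14: can move to 13, which is L ⇒ W
n=15: can move to 13, which is L ⇒ W
n=16: moves to 15(W), 14(W), 11(W), 8(W); every one is W ⇒ L
n=17: can move to 16, which is L ⇒ W
n=18: can move to 16, which is L ⇒ W
n=19: moves to 18(W), 17(W), 14(W), 11(W); every one is W ⇒ L
n=20: can move to 19, which is L ⇒ W
n=21: can move to 19, which is L ⇒ W
n=22: moves to 21(W), 20(W), 17(W), 14(W); every one is W ⇒ L
n=23: can move to 22, which is L ⇒ W
n=24: can move to 22, which is L ⇒ W
n=25: moves to 24(W), 23(W), 20(W), 17(W); every one is W ⇒ L
n=26: can move to 25, which is L ⇒ W
n=27: can move to 25, which is L ⇒ W
n=28: moves to 27(W), 26(W), 23(W), 20(W); every one is W ⇒ L
n=29: can move to 28, which is L ⇒ W
n=30: can move to 28, which is L ⇒ W
n=31: moves to 30(W), 29(W), 26(W), 23(W); every one is W ⇒ L
n=32: can move to 31, which is L ⇒ W
n=33: can move to 31, which is L ⇒ W
n=34: moves to 33(W), 32(W), 29(W), 26(W); every one is W ⇒ L

34: L, 5: W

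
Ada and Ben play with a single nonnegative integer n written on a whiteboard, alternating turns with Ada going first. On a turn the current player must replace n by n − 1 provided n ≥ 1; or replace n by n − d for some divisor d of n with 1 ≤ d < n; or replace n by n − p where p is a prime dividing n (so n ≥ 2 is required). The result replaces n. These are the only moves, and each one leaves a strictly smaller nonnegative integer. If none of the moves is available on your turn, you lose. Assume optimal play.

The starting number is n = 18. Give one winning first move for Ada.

Move to 9.

Build the W/L table. Terminal = L. A non-terminal position is W if it has a move to some L; otherwise it is L.
n=0: no move → L
n=1: reaches L-position 0 → W
n=2: reaches L-position 0 → W
n=3: reaches L-position 0 → W
n=4: only reaches 2(W), 3(W), all W → L
n=5: reaches L-position 0 → W
n=6: reaches L-position 4 → W
n=7: reaches L-position 0 → W
n=8: reaches L-position 4 → W
n=9: only reaches 6(W), 8(W), all W → L
n=10: reaches L-position 9 → W
n=11: reaches L-position 0 → W
n=12: reaches L-position 9 → W
n=13: reaches L-position 0 → W
n=14: only reaches 7(W), 12(W), 13(W), all W → L
n=15: reaches L-position 14 → W
n=16: reaches L-position 14 → W
n=17: reaches L-position 0 → W
n=18: reaches L-position 9 → W
From 18, the L positions reachable in one move are: 9.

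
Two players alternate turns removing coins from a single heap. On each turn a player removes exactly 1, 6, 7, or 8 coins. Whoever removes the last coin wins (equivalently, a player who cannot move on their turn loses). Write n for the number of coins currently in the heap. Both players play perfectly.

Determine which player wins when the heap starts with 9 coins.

Classify positions by backward induction: terminal positions (no move available) are L. From any other position, the mover wins iff some move reaches an L.
n=0: no move → L
n=1: W (go to 0, an L position)
n=2: L (sole option 1(W) is W)
n=3: W (go to 2, an L position)
n=4: L (sole option 3(W) is W)
n=5: W (go to 4, an L position)
n=6: W (go to 0, an L position)
n=7: W (go to 0, an L position)
n=8: W (go to 2, an L position)
n=9: W (go to 2, an L position)
The starting position 9 is W: the player to move should remove 7, leaving 2, handing over an L position.

The first player wins.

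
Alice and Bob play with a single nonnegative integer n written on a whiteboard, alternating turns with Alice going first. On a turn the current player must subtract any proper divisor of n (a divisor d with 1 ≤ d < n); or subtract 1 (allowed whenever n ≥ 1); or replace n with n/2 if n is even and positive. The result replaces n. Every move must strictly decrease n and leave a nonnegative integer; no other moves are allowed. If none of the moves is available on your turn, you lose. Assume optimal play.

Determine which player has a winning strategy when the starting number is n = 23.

Bob wins.

Use the standard recursion: the mover loses at a terminal position; elsewhere, the mover wins exactly when some move hands the opponent an L position.
n=0: no move → L
n=1: →0(L), so W
n=2: →1(W) only, which is W, so L
n=3: →2(L), so W
n=4: →2(L), so W
n=5: →4(W) only, which is W, so L
n=6: →5(L), so W
n=7: →6(W) only, which is W, so L
n=8: →7(L), so W
n=9: →6(W), 8(W) — all W, so L
n=10: →5(L), so W
n=11: →10(W) only, which is W, so L
n=12: →9(L), so W
n=13: →12(W) only, which is W, so L
n=14: →7(L), so W
n=15: →10(W), 12(W), 14(W) — all W, so L
n=16: →15(L), so W
n=17: →16(W) only, which is W, so L
n=18: →9(L), so W
n=19: →18(W) only, which is W, so L
n=20: →15(L), so W
n=21: →14(W), 18(W), 20(W) — all W, so L
n=22: →11(L), so W
n=23: →22(W) only, which is W, so L
The starting position 23 is L: whatever Alice does, the opponent receives a W position.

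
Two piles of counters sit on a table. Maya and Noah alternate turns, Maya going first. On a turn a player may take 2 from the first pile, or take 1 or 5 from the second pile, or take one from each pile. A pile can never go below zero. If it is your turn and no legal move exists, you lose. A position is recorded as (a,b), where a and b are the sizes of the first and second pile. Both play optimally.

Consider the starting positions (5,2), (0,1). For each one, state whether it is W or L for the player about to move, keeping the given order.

(5,2): L, (0,1): W

Compute win/loss labels from the base case upward. A position with no move is L. Any other position is W if it can reach an L in one move, else L.
No move ever increases a pile, so every position that can arise here has a ≤ 5 and b ≤ 2; it is enough to label the cells with 0 ≤ a ≤ 5 and 0 ≤ b ≤ 2.
Every move lowers a or b (never raises either), so fill the grid row by row in increasing a, and left to right within a row: each cell's successors are then already labelled.
      b=0  b=1  b=2
a=0:    L    W    L
a=1:    L    W    L
a=2:    W    W    W
a=3:    W    L    W
a=4:    L    W    W
a=5:    L    W    L
Cells with no legal move (terminal, hence L): (0,0), (1,0).
The remaining L cells, each justified by listing all of its moves:
(0,2): →(0,1)(W) only, which is W, so L
(1,2): →(1,1)(W), (0,1)(W) — all W, so L
(3,1): →(1,1)(W), (3,0)(W), (2,0)(W) — all W, so L
(4,0): →(2,0)(W) only, which is W, so L
(5,0): →(3,0)(W) only, which is W, so L
(5,2): →(3,2)(W), (5,1)(W), (4,1)(W) — all W, so L
Every other cell has at least one move into one of the L cells above, so it is W.
(5,2): one of the L cells justified above, so L
(0,1): the move to (0,0) reaches an L cell, so W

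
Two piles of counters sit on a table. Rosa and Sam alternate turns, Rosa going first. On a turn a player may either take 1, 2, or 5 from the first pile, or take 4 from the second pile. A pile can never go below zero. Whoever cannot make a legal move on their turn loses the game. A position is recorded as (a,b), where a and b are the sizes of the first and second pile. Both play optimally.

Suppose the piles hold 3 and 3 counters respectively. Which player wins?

Sam wins.

Classify positions by backward induction: terminal positions (no move available) are L. From any other position, the mover wins iff some move reaches an L.
No move ever increases a pile, so every position that can arise here has a ≤ 3 and b ≤ 3; it is enough to label the cells with 0 ≤ a ≤ 3 and 0 ≤ b ≤ 3.
Every move lowers a or b (never raises either), so fill the grid row by row in increasing a, and left to right within a row: each cell's successors are then already labelled.
      b=0  b=1  b=2  b=3
a=0:    L    L    L    L
a=1:    W    W    W    W
a=2:    W    W    W    W
a=3:    L    L    L    L
Cells with no legal move (terminal, hence L): (0,0), (0,1), (0,2), (0,3).
The remaining L cells, each justified by listing all of its moves:
(3,0): only reaches (2,0)(W), (1,0)(W), all W → L
(3,1): only reaches (2,1)(W), (1,1)(W), all W → L
(3,2): only reaches (2,2)(W), (1,2)(W), all W → L
(3,3): only reaches (2,3)(W), (1,3)(W), all W → L
Every other cell has at least one move into one of the L cells above, so it is W.
The starting position (3,3) is L: whatever Rosa does, the opponent receives a W position.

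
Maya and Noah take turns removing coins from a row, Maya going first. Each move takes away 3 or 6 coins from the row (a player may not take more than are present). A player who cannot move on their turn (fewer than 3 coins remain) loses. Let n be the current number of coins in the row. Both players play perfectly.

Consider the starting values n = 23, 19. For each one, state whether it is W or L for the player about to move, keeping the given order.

23: W, 19: L

Compute win/loss labels from the base case upward. A position with no move is L. Any other position is W if it can reach an L in one move, else L.
n=0: no move → L
n=1: no move → L
n=2: no move → L
n=3: reaches L-position 0 → W
n=4: reaches L-position 1 → W
n=5: reaches L-position 2 → W
n=6: reaches L-position 0 → W
n=7: reaches L-position 1 → W
n=8: reaches L-position 2 → W
n=9: only reaches 6(W), 3(W), all W → L
n=10: only reaches 7(W), 4(W), all W → L
n=11: only reaches 8(W), 5(W), all W → L
n=12: reaches L-position 9 → W
n=13: reaches L-position 10 → W
n=14: reaches L-position 11 → W
n=15: reaches L-position 9 → W
n=16: reaches L-position 10 → W
n=17: reaches L-position 11 → W
n=18: only reaches 15(W), 12(W), all W → L
n=19: only reaches 16(W), 13(W), all W → L
n=20: only reaches 17(W), 14(W), all W → L
n=21: reaches L-position 18 → W
n=22: reaches L-position 19 → W
n=23: reaches L-position 20 → W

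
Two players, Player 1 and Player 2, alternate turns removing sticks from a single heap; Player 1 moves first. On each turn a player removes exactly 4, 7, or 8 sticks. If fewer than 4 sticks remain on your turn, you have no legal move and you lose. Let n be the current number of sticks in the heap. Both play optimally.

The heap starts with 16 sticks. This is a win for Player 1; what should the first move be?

Remove 4, leaving 12.

Classify positions by backward induction: terminal positions (no move available) are L. From any other position, the mover wins iff some move reaches an L.
n=0: no move → L
n=1: no move → L
n=2: no move → L
n=3: no move → L
n=4: reaches L-position 0 → W
n=5: reaches L-position 1 → W
n=6: reaches L-position 2 → W
n=7: reaches L-position 3 → W
n=8: reaches L-position 1 → W
n=9: reaches L-position 2 → W
n=10: reaches L-position 3 → W
n=11: reaches L-position 3 → W
n=12: only reaches 8(W), 5(W), 4(W), all W → L
n=13: only reaches 9(W), 6(W), 5(W), all W → L
n=14: only reaches 10(W), 7(W), 6(W), all W → L
n=15: only reaches 11(W), 8(W), 7(W), all W → L
n=16: reaches L-position 12 → W
From 16, the L positions reachable in one move are: 12.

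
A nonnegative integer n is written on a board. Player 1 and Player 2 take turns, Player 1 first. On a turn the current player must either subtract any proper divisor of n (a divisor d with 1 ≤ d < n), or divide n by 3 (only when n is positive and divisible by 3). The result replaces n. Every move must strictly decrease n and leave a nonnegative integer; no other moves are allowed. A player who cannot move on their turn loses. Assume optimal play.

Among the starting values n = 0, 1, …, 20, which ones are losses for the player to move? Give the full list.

Use the standard recursion: the mover loses at a terminal position; elsewhere, the mover wins exactly when some move hands the opponent an L position.
n=0: no move → L
n=1: no move → L
n=2: →1(L), so W
n=3: →1(L), so W
n=4: →2(W), 3(W) — all W, so L
n=5: →4(L), so W
n=6: →4(L), so W
n=7: →6(W) only, which is W, so L
n=8: →4(L), so W
n=9: →3(W), 6(W), 8(W) — all W, so L
n=10: →9(L), so W
n=11: →10(W) only, which is W, so L
n=12: →4(L), so W
n=13: →12(W) only, which is W, so L
n=14: →7(L), so W
n=15: →5(W), 10(W), 12(W), 14(W) — all W, so L
n=16: →15(L), so W
n=17: →16(W) only, which is W, so L
n=18: →9(L), so W
n=19: →18(W) only, which is W, so L
n=20: →15(L), so W
Reading off the rows marked L gives the requested list; there are 10 such values of n.

0, 1, 4, 7, 9, 11, 13, 15, 17, 19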